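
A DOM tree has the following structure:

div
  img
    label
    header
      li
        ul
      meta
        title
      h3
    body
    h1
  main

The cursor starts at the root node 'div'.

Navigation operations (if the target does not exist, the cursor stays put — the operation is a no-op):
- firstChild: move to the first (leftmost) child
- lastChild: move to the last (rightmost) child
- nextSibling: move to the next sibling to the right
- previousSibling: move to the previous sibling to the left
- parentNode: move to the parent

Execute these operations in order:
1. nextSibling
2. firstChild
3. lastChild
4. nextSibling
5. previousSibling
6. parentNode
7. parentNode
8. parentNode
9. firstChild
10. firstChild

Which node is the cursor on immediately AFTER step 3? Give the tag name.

After 1 (nextSibling): div (no-op, stayed)
After 2 (firstChild): img
After 3 (lastChild): h1

Answer: h1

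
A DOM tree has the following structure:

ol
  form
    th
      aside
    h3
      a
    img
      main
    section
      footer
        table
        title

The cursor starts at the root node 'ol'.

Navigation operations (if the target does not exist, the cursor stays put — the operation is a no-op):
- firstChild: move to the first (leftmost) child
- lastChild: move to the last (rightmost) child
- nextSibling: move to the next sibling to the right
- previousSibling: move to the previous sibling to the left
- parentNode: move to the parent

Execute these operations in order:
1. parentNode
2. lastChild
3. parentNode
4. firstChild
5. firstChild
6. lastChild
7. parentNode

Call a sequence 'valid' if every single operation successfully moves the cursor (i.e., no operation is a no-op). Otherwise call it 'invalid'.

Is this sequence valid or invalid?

Answer: invalid

Derivation:
After 1 (parentNode): ol (no-op, stayed)
After 2 (lastChild): form
After 3 (parentNode): ol
After 4 (firstChild): form
After 5 (firstChild): th
After 6 (lastChild): aside
After 7 (parentNode): th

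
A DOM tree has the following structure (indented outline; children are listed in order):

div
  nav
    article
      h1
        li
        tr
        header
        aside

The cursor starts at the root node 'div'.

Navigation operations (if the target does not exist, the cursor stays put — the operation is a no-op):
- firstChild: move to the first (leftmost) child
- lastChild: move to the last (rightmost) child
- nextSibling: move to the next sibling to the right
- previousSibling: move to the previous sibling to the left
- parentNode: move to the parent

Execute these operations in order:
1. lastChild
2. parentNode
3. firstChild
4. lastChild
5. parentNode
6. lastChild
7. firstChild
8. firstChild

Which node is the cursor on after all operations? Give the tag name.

After 1 (lastChild): nav
After 2 (parentNode): div
After 3 (firstChild): nav
After 4 (lastChild): article
After 5 (parentNode): nav
After 6 (lastChild): article
After 7 (firstChild): h1
After 8 (firstChild): li

Answer: li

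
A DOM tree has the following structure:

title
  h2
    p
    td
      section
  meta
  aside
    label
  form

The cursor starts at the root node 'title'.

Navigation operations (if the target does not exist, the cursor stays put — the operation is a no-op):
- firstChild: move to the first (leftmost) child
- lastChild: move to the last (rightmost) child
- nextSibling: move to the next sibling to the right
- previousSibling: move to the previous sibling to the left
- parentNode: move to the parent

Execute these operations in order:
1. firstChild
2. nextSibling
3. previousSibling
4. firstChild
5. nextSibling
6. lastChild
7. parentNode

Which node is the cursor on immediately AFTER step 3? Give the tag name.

Answer: h2

Derivation:
After 1 (firstChild): h2
After 2 (nextSibling): meta
After 3 (previousSibling): h2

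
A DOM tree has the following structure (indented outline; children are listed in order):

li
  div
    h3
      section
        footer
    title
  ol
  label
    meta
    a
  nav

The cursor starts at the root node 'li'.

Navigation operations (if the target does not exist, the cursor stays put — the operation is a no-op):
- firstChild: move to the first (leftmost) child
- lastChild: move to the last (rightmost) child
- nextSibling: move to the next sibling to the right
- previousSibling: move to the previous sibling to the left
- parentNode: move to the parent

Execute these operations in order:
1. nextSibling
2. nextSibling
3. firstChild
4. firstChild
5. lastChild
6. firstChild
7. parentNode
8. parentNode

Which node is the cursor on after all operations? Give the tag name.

Answer: h3

Derivation:
After 1 (nextSibling): li (no-op, stayed)
After 2 (nextSibling): li (no-op, stayed)
After 3 (firstChild): div
After 4 (firstChild): h3
After 5 (lastChild): section
After 6 (firstChild): footer
After 7 (parentNode): section
After 8 (parentNode): h3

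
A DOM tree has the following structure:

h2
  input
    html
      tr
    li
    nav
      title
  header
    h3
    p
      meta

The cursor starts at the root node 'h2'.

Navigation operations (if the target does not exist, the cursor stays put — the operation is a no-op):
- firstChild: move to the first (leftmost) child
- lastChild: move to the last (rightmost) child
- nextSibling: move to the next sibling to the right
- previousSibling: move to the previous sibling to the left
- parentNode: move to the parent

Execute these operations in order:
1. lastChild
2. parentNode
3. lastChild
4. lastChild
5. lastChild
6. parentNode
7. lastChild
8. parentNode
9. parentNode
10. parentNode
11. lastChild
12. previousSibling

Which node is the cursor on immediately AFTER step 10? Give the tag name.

After 1 (lastChild): header
After 2 (parentNode): h2
After 3 (lastChild): header
After 4 (lastChild): p
After 5 (lastChild): meta
After 6 (parentNode): p
After 7 (lastChild): meta
After 8 (parentNode): p
After 9 (parentNode): header
After 10 (parentNode): h2

Answer: h2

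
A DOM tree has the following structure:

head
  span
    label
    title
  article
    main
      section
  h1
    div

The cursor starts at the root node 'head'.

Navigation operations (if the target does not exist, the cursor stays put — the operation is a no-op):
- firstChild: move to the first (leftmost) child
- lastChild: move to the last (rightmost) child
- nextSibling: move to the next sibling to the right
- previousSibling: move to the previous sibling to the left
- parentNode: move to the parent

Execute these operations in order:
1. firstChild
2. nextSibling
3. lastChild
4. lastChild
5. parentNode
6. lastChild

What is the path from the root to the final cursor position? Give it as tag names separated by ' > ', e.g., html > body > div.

Answer: head > article > main > section

Derivation:
After 1 (firstChild): span
After 2 (nextSibling): article
After 3 (lastChild): main
After 4 (lastChild): section
After 5 (parentNode): main
After 6 (lastChild): section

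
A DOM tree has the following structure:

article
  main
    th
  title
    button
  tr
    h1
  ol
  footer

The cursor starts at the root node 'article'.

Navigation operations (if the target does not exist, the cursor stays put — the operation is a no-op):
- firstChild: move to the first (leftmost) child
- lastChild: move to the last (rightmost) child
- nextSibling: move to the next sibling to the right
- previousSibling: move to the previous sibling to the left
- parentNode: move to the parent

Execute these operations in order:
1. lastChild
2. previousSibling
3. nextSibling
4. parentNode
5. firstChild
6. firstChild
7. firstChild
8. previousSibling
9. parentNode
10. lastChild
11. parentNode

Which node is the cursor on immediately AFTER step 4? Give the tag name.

After 1 (lastChild): footer
After 2 (previousSibling): ol
After 3 (nextSibling): footer
After 4 (parentNode): article

Answer: article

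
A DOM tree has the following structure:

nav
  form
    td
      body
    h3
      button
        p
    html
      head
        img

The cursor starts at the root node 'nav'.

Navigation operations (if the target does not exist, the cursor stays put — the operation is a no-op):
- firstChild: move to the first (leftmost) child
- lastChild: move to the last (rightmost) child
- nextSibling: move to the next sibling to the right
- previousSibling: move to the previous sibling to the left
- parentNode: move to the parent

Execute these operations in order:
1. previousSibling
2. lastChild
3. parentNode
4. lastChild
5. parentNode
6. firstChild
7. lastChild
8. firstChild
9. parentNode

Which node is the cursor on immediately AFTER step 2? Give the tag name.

After 1 (previousSibling): nav (no-op, stayed)
After 2 (lastChild): form

Answer: form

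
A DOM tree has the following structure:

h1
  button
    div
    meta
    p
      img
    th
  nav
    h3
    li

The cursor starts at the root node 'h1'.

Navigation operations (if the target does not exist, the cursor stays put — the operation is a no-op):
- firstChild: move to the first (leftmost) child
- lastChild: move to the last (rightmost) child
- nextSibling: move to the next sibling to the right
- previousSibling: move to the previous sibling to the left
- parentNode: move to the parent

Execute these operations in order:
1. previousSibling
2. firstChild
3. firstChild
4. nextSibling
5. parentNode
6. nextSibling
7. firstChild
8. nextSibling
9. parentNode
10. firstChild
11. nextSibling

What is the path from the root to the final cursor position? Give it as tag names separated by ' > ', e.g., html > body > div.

After 1 (previousSibling): h1 (no-op, stayed)
After 2 (firstChild): button
After 3 (firstChild): div
After 4 (nextSibling): meta
After 5 (parentNode): button
After 6 (nextSibling): nav
After 7 (firstChild): h3
After 8 (nextSibling): li
After 9 (parentNode): nav
After 10 (firstChild): h3
After 11 (nextSibling): li

Answer: h1 > nav > li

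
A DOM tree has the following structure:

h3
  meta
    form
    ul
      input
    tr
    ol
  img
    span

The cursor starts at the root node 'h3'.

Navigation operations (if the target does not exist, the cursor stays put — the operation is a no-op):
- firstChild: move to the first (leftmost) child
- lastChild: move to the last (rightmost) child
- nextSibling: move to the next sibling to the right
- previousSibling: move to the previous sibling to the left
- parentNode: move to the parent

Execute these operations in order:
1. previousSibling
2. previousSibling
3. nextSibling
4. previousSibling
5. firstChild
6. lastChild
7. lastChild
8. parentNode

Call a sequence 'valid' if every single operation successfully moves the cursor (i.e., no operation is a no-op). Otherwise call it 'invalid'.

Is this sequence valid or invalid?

After 1 (previousSibling): h3 (no-op, stayed)
After 2 (previousSibling): h3 (no-op, stayed)
After 3 (nextSibling): h3 (no-op, stayed)
After 4 (previousSibling): h3 (no-op, stayed)
After 5 (firstChild): meta
After 6 (lastChild): ol
After 7 (lastChild): ol (no-op, stayed)
After 8 (parentNode): meta

Answer: invalid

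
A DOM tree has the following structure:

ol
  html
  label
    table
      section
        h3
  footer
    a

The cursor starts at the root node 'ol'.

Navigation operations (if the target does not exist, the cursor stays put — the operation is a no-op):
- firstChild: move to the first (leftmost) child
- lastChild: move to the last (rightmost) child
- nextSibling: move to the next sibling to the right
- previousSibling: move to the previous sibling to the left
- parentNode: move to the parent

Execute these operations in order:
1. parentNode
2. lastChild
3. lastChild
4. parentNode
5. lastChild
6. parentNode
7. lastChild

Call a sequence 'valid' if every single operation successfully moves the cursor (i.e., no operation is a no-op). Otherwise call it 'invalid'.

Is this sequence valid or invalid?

After 1 (parentNode): ol (no-op, stayed)
After 2 (lastChild): footer
After 3 (lastChild): a
After 4 (parentNode): footer
After 5 (lastChild): a
After 6 (parentNode): footer
After 7 (lastChild): a

Answer: invalid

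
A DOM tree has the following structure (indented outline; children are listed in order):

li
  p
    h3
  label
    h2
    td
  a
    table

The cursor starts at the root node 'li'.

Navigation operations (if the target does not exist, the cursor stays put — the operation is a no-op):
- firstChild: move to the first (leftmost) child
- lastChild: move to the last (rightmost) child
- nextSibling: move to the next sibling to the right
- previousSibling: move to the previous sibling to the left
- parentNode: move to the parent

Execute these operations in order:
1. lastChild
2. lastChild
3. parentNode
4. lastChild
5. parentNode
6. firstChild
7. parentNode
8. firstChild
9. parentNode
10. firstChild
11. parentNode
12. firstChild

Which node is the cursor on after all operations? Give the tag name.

After 1 (lastChild): a
After 2 (lastChild): table
After 3 (parentNode): a
After 4 (lastChild): table
After 5 (parentNode): a
After 6 (firstChild): table
After 7 (parentNode): a
After 8 (firstChild): table
After 9 (parentNode): a
After 10 (firstChild): table
After 11 (parentNode): a
After 12 (firstChild): table

Answer: table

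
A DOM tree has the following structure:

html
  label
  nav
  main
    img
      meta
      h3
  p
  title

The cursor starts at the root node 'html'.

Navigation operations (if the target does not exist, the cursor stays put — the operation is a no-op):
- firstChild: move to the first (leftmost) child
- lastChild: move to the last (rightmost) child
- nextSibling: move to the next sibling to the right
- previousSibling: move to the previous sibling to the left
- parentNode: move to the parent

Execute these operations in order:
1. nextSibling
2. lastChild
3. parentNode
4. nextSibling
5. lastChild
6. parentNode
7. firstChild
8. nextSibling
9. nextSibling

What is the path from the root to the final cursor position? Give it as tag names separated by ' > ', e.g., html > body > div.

After 1 (nextSibling): html (no-op, stayed)
After 2 (lastChild): title
After 3 (parentNode): html
After 4 (nextSibling): html (no-op, stayed)
After 5 (lastChild): title
After 6 (parentNode): html
After 7 (firstChild): label
After 8 (nextSibling): nav
After 9 (nextSibling): main

Answer: html > main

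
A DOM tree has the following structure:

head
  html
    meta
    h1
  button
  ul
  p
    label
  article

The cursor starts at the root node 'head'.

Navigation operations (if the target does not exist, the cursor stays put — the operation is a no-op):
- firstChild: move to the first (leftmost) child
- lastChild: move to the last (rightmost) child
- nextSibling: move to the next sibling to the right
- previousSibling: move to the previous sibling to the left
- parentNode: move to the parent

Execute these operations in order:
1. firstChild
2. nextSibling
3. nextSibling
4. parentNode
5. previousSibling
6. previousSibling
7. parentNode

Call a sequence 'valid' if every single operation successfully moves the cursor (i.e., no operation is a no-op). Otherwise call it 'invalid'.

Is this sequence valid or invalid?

Answer: invalid

Derivation:
After 1 (firstChild): html
After 2 (nextSibling): button
After 3 (nextSibling): ul
After 4 (parentNode): head
After 5 (previousSibling): head (no-op, stayed)
After 6 (previousSibling): head (no-op, stayed)
After 7 (parentNode): head (no-op, stayed)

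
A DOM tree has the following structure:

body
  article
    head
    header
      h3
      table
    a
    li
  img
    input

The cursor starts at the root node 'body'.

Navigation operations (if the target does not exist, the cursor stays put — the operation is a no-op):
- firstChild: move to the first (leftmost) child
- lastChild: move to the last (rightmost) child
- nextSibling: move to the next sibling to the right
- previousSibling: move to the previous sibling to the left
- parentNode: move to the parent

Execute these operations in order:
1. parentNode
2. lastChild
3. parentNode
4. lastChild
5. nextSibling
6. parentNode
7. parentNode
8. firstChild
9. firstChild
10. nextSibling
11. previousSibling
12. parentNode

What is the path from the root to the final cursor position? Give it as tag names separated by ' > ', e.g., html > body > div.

After 1 (parentNode): body (no-op, stayed)
After 2 (lastChild): img
After 3 (parentNode): body
After 4 (lastChild): img
After 5 (nextSibling): img (no-op, stayed)
After 6 (parentNode): body
After 7 (parentNode): body (no-op, stayed)
After 8 (firstChild): article
After 9 (firstChild): head
After 10 (nextSibling): header
After 11 (previousSibling): head
After 12 (parentNode): article

Answer: body > article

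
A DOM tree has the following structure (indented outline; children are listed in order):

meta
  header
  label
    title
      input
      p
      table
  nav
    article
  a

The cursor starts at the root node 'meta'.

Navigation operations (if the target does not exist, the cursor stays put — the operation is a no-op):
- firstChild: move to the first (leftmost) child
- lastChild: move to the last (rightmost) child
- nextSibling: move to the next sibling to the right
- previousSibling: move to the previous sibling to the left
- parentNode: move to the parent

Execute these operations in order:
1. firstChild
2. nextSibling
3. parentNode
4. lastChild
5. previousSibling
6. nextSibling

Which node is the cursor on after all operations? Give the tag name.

After 1 (firstChild): header
After 2 (nextSibling): label
After 3 (parentNode): meta
After 4 (lastChild): a
After 5 (previousSibling): nav
After 6 (nextSibling): a

Answer: a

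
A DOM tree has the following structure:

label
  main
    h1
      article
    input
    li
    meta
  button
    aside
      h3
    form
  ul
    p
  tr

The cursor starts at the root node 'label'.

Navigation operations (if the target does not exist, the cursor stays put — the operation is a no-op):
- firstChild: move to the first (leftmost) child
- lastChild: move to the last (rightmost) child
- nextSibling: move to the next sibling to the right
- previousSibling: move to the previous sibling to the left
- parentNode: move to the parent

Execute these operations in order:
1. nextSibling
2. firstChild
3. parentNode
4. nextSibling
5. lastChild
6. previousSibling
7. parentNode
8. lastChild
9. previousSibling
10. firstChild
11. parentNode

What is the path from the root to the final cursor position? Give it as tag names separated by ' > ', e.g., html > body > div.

Answer: label > ul

Derivation:
After 1 (nextSibling): label (no-op, stayed)
After 2 (firstChild): main
After 3 (parentNode): label
After 4 (nextSibling): label (no-op, stayed)
After 5 (lastChild): tr
After 6 (previousSibling): ul
After 7 (parentNode): label
After 8 (lastChild): tr
After 9 (previousSibling): ul
After 10 (firstChild): p
After 11 (parentNode): ul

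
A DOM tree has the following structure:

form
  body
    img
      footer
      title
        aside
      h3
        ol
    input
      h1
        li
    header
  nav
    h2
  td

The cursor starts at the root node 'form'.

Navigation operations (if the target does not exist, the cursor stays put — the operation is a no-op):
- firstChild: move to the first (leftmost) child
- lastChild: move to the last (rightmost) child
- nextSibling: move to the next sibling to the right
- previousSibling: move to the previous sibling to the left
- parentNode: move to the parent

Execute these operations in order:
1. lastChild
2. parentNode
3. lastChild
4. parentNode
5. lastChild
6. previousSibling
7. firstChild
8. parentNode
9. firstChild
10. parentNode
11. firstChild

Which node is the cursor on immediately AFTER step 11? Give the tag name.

Answer: h2

Derivation:
After 1 (lastChild): td
After 2 (parentNode): form
After 3 (lastChild): td
After 4 (parentNode): form
After 5 (lastChild): td
After 6 (previousSibling): nav
After 7 (firstChild): h2
After 8 (parentNode): nav
After 9 (firstChild): h2
After 10 (parentNode): nav
After 11 (firstChild): h2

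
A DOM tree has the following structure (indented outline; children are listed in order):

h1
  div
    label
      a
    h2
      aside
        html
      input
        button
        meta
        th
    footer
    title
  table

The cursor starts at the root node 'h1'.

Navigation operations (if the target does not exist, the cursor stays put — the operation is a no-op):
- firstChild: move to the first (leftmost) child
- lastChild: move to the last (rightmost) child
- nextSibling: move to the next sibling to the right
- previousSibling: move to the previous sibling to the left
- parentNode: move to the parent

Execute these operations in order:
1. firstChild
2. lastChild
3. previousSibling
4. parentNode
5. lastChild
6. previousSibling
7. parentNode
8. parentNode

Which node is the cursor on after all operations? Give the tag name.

Answer: h1

Derivation:
After 1 (firstChild): div
After 2 (lastChild): title
After 3 (previousSibling): footer
After 4 (parentNode): div
After 5 (lastChild): title
After 6 (previousSibling): footer
After 7 (parentNode): div
After 8 (parentNode): h1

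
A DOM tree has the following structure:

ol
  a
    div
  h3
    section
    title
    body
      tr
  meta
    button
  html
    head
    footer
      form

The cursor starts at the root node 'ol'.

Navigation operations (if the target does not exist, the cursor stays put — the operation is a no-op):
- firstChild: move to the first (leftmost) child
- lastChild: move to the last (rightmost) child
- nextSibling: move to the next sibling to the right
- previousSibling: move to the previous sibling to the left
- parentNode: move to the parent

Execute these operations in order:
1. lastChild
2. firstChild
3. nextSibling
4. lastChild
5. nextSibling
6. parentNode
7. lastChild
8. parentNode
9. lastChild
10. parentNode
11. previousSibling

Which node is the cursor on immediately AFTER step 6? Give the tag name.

After 1 (lastChild): html
After 2 (firstChild): head
After 3 (nextSibling): footer
After 4 (lastChild): form
After 5 (nextSibling): form (no-op, stayed)
After 6 (parentNode): footer

Answer: footer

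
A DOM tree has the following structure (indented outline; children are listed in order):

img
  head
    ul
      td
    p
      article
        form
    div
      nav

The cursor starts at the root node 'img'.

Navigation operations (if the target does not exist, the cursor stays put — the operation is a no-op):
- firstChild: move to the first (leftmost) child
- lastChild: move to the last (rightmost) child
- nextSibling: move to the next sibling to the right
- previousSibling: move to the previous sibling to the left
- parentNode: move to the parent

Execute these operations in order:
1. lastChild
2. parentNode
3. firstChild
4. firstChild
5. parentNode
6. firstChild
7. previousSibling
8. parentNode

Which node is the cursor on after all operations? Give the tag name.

After 1 (lastChild): head
After 2 (parentNode): img
After 3 (firstChild): head
After 4 (firstChild): ul
After 5 (parentNode): head
After 6 (firstChild): ul
After 7 (previousSibling): ul (no-op, stayed)
After 8 (parentNode): head

Answer: head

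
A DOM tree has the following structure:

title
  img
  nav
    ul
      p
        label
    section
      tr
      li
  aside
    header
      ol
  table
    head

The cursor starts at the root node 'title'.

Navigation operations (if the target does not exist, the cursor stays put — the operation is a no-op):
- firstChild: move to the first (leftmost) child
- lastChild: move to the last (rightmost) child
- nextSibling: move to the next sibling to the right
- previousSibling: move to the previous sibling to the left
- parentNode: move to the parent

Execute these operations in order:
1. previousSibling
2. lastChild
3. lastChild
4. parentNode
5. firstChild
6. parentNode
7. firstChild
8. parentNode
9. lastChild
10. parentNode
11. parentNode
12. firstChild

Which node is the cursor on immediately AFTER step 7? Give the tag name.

Answer: head

Derivation:
After 1 (previousSibling): title (no-op, stayed)
After 2 (lastChild): table
After 3 (lastChild): head
After 4 (parentNode): table
After 5 (firstChild): head
After 6 (parentNode): table
After 7 (firstChild): head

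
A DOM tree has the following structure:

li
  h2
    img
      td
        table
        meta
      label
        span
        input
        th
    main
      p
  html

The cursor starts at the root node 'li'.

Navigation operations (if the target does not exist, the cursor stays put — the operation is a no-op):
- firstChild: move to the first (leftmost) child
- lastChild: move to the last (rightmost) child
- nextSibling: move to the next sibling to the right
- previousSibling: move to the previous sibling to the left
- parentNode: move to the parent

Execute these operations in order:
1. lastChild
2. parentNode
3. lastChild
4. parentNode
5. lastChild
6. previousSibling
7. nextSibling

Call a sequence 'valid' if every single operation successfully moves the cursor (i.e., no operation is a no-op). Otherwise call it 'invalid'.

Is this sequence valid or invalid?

Answer: valid

Derivation:
After 1 (lastChild): html
After 2 (parentNode): li
After 3 (lastChild): html
After 4 (parentNode): li
After 5 (lastChild): html
After 6 (previousSibling): h2
After 7 (nextSibling): html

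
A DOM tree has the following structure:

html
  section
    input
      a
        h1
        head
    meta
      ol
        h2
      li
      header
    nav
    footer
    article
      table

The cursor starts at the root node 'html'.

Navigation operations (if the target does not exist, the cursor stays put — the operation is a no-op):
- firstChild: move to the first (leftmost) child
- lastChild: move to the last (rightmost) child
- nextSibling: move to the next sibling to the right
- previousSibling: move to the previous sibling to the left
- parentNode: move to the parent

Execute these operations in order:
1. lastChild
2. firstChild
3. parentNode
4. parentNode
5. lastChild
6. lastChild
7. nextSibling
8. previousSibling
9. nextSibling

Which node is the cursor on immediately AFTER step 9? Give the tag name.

After 1 (lastChild): section
After 2 (firstChild): input
After 3 (parentNode): section
After 4 (parentNode): html
After 5 (lastChild): section
After 6 (lastChild): article
After 7 (nextSibling): article (no-op, stayed)
After 8 (previousSibling): footer
After 9 (nextSibling): article

Answer: article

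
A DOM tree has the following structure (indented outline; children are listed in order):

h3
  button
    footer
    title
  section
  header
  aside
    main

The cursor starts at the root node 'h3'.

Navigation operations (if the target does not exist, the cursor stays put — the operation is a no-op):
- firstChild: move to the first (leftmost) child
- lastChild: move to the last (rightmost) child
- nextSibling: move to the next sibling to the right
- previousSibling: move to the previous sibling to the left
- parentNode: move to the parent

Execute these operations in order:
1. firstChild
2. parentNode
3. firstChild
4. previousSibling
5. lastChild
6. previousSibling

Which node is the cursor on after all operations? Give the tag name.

After 1 (firstChild): button
After 2 (parentNode): h3
After 3 (firstChild): button
After 4 (previousSibling): button (no-op, stayed)
After 5 (lastChild): title
After 6 (previousSibling): footer

Answer: footer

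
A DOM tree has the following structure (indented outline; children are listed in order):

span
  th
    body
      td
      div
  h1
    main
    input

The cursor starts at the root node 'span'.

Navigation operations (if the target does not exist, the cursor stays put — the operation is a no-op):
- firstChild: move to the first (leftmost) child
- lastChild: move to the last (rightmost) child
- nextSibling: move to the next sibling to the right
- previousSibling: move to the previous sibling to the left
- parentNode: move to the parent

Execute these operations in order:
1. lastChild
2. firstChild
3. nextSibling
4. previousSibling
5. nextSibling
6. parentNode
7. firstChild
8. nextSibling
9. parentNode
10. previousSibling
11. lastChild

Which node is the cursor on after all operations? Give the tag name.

Answer: body

Derivation:
After 1 (lastChild): h1
After 2 (firstChild): main
After 3 (nextSibling): input
After 4 (previousSibling): main
After 5 (nextSibling): input
After 6 (parentNode): h1
After 7 (firstChild): main
After 8 (nextSibling): input
After 9 (parentNode): h1
After 10 (previousSibling): th
After 11 (lastChild): body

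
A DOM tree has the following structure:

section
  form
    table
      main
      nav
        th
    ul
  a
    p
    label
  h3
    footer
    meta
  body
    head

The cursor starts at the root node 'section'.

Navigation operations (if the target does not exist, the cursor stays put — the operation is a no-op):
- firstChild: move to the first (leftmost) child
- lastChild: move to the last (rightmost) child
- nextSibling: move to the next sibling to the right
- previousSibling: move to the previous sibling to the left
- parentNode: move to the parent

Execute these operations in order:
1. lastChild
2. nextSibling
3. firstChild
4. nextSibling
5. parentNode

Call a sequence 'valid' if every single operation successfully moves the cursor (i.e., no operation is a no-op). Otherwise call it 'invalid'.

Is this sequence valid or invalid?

Answer: invalid

Derivation:
After 1 (lastChild): body
After 2 (nextSibling): body (no-op, stayed)
After 3 (firstChild): head
After 4 (nextSibling): head (no-op, stayed)
After 5 (parentNode): body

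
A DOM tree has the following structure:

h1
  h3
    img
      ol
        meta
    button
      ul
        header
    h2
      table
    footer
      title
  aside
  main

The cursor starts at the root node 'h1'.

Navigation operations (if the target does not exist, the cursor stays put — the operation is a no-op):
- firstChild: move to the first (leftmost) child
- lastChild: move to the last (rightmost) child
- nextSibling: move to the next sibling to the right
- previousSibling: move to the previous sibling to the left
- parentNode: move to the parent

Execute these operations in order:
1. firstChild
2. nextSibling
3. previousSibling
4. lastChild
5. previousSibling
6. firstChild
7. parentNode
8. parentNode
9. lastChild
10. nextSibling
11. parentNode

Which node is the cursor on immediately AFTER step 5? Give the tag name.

Answer: h2

Derivation:
After 1 (firstChild): h3
After 2 (nextSibling): aside
After 3 (previousSibling): h3
After 4 (lastChild): footer
After 5 (previousSibling): h2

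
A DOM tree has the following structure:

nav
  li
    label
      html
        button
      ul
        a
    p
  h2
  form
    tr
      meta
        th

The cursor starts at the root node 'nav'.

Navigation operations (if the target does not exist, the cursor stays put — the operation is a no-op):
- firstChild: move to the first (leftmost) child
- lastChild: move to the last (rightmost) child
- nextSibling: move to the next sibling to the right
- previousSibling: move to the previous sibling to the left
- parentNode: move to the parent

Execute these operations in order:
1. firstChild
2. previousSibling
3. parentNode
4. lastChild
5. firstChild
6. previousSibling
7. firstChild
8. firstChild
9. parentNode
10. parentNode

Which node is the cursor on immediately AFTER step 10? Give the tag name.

Answer: tr

Derivation:
After 1 (firstChild): li
After 2 (previousSibling): li (no-op, stayed)
After 3 (parentNode): nav
After 4 (lastChild): form
After 5 (firstChild): tr
After 6 (previousSibling): tr (no-op, stayed)
After 7 (firstChild): meta
After 8 (firstChild): th
After 9 (parentNode): meta
After 10 (parentNode): tr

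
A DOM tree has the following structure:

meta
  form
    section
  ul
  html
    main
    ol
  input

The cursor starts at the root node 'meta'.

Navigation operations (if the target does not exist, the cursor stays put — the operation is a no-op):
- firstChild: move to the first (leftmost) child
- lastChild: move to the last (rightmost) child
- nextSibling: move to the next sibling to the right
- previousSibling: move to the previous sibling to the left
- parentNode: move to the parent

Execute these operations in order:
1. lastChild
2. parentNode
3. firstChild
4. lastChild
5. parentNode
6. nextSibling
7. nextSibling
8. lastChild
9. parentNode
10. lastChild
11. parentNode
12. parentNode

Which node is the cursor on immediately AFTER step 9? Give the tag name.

After 1 (lastChild): input
After 2 (parentNode): meta
After 3 (firstChild): form
After 4 (lastChild): section
After 5 (parentNode): form
After 6 (nextSibling): ul
After 7 (nextSibling): html
After 8 (lastChild): ol
After 9 (parentNode): html

Answer: html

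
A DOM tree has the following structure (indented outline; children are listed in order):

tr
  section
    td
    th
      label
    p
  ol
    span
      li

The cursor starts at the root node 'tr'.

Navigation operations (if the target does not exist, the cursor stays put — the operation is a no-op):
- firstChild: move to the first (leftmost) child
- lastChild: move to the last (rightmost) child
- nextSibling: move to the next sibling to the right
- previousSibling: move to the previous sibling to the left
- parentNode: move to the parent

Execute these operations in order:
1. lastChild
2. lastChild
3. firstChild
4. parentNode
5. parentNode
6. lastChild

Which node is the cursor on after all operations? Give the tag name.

Answer: span

Derivation:
After 1 (lastChild): ol
After 2 (lastChild): span
After 3 (firstChild): li
After 4 (parentNode): span
After 5 (parentNode): ol
After 6 (lastChild): span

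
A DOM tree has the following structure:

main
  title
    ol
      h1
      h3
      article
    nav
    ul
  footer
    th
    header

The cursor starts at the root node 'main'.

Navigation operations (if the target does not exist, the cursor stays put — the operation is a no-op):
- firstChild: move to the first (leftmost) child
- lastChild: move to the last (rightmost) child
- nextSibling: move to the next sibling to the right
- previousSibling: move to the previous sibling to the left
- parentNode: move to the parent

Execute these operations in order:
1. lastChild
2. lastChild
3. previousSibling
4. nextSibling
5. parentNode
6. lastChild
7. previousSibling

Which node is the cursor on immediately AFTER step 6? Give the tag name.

After 1 (lastChild): footer
After 2 (lastChild): header
After 3 (previousSibling): th
After 4 (nextSibling): header
After 5 (parentNode): footer
After 6 (lastChild): header

Answer: header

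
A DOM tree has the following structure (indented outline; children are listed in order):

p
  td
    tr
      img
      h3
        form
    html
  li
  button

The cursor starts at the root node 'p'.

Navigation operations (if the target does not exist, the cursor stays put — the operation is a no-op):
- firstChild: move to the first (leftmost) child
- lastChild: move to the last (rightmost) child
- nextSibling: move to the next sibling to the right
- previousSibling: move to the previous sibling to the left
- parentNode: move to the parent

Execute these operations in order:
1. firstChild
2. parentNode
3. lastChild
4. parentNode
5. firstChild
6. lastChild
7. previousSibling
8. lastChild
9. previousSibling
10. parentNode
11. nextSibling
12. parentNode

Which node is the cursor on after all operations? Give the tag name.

Answer: td

Derivation:
After 1 (firstChild): td
After 2 (parentNode): p
After 3 (lastChild): button
After 4 (parentNode): p
After 5 (firstChild): td
After 6 (lastChild): html
After 7 (previousSibling): tr
After 8 (lastChild): h3
After 9 (previousSibling): img
After 10 (parentNode): tr
After 11 (nextSibling): html
After 12 (parentNode): td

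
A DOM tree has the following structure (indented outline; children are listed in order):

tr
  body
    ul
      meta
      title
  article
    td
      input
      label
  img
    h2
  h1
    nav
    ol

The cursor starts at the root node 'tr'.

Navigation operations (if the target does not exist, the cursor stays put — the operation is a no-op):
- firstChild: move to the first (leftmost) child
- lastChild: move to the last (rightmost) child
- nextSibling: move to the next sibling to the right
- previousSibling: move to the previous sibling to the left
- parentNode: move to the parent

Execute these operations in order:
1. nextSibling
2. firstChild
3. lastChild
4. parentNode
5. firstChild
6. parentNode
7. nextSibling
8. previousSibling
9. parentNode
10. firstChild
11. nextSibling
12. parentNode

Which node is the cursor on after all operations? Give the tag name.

After 1 (nextSibling): tr (no-op, stayed)
After 2 (firstChild): body
After 3 (lastChild): ul
After 4 (parentNode): body
After 5 (firstChild): ul
After 6 (parentNode): body
After 7 (nextSibling): article
After 8 (previousSibling): body
After 9 (parentNode): tr
After 10 (firstChild): body
After 11 (nextSibling): article
After 12 (parentNode): tr

Answer: tr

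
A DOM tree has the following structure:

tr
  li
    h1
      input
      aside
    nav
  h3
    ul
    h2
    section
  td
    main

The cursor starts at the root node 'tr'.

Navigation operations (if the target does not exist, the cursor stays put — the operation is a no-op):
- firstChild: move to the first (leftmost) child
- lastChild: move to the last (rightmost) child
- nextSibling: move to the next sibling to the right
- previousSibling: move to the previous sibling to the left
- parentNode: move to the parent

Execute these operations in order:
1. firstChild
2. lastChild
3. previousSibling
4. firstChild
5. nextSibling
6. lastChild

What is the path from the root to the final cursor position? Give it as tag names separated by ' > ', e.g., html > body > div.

After 1 (firstChild): li
After 2 (lastChild): nav
After 3 (previousSibling): h1
After 4 (firstChild): input
After 5 (nextSibling): aside
After 6 (lastChild): aside (no-op, stayed)

Answer: tr > li > h1 > aside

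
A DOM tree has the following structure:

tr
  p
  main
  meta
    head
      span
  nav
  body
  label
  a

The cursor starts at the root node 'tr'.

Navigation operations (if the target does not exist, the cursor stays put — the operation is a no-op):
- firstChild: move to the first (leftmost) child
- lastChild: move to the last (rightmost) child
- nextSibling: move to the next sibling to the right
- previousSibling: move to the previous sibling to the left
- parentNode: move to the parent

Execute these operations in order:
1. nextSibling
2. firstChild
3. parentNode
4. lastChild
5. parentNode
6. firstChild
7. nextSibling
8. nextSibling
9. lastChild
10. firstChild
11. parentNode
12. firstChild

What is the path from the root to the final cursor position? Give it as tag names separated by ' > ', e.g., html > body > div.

After 1 (nextSibling): tr (no-op, stayed)
After 2 (firstChild): p
After 3 (parentNode): tr
After 4 (lastChild): a
After 5 (parentNode): tr
After 6 (firstChild): p
After 7 (nextSibling): main
After 8 (nextSibling): meta
After 9 (lastChild): head
After 10 (firstChild): span
After 11 (parentNode): head
After 12 (firstChild): span

Answer: tr > meta > head > span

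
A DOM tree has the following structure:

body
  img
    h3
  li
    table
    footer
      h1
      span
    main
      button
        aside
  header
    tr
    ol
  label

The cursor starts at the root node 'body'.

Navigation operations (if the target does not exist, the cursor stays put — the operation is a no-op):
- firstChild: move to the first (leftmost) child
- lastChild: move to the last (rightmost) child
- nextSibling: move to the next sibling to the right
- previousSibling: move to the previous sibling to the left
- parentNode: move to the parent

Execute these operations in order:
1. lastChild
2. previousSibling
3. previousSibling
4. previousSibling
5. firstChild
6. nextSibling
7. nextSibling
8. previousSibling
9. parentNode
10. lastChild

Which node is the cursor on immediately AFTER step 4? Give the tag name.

After 1 (lastChild): label
After 2 (previousSibling): header
After 3 (previousSibling): li
After 4 (previousSibling): img

Answer: img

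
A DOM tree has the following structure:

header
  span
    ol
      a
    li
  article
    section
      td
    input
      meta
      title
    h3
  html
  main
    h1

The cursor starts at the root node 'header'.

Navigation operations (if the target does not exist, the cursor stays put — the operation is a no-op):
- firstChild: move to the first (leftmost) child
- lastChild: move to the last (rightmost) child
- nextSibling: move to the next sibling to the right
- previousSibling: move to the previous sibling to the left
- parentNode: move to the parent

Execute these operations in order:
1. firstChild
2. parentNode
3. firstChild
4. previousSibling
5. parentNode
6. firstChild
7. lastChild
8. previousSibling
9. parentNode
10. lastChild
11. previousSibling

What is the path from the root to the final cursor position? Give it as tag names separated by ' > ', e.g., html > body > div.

After 1 (firstChild): span
After 2 (parentNode): header
After 3 (firstChild): span
After 4 (previousSibling): span (no-op, stayed)
After 5 (parentNode): header
After 6 (firstChild): span
After 7 (lastChild): li
After 8 (previousSibling): ol
After 9 (parentNode): span
After 10 (lastChild): li
After 11 (previousSibling): ol

Answer: header > span > ol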